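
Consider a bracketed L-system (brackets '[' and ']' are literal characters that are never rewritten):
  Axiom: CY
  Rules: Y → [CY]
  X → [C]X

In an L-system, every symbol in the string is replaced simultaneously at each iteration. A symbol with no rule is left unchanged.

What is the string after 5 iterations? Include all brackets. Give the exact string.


Step 0: CY
Step 1: C[CY]
Step 2: C[C[CY]]
Step 3: C[C[C[CY]]]
Step 4: C[C[C[C[CY]]]]
Step 5: C[C[C[C[C[CY]]]]]

Answer: C[C[C[C[C[CY]]]]]


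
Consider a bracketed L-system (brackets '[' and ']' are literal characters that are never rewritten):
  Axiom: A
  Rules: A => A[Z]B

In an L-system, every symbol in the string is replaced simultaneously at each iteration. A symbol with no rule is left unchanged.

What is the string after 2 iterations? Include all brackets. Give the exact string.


Step 0: A
Step 1: A[Z]B
Step 2: A[Z]B[Z]B

Answer: A[Z]B[Z]B


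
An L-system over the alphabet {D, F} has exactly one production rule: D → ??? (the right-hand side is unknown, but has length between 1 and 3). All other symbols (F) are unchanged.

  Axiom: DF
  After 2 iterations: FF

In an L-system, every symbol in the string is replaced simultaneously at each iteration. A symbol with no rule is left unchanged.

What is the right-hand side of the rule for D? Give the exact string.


Trying D → F:
  Step 0: DF
  Step 1: FF
  Step 2: FF
Matches the given result.

Answer: F


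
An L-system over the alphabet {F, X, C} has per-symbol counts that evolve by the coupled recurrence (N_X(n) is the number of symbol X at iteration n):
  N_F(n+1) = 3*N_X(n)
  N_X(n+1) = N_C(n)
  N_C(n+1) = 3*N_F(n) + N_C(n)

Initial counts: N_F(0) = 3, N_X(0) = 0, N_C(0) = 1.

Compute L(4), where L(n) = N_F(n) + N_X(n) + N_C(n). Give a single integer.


Answer: 158

Derivation:
Step 0: N_F=3, N_X=0, N_C=1, L=4
Step 1: N_F=0, N_X=1, N_C=10, L=11
Step 2: N_F=3, N_X=10, N_C=10, L=23
Step 3: N_F=30, N_X=10, N_C=19, L=59
Step 4: N_F=30, N_X=19, N_C=109, L=158


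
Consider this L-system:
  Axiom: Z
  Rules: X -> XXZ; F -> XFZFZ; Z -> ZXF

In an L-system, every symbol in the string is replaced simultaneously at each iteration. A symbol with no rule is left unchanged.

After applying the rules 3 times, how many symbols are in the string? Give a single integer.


Answer: 39

Derivation:
Step 0: length = 1
Step 1: length = 3
Step 2: length = 11
Step 3: length = 39


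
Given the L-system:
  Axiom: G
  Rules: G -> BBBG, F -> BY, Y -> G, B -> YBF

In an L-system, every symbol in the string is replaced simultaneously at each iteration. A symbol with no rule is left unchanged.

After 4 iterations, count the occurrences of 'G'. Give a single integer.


Answer: 13

Derivation:
Step 0: G  (1 'G')
Step 1: BBBG  (1 'G')
Step 2: YBFYBFYBFBBBG  (1 'G')
Step 3: GYBFBYGYBFBYGYBFBYYBFYBFYBFBBBG  (4 'G')
Step 4: BBBGGYBFBYYBFGBBBGGYBFBYYBFGBBBGGYBFBYYBFGGYBFBYGYBFBYGYBFBYYBFYBFYBFBBBG  (13 'G')


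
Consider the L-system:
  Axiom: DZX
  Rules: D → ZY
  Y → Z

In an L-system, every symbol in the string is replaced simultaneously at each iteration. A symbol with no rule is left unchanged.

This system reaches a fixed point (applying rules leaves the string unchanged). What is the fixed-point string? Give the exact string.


Answer: ZZZX

Derivation:
Step 0: DZX
Step 1: ZYZX
Step 2: ZZZX
Step 3: ZZZX  (unchanged — fixed point at step 2)


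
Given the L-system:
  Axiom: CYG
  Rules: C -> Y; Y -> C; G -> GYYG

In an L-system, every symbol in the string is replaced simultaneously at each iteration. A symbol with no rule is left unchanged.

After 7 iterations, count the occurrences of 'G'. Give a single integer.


Answer: 128

Derivation:
Step 0: CYG  (1 'G')
Step 1: YCGYYG  (2 'G')
Step 2: CYGYYGCCGYYG  (4 'G')
Step 3: YCGYYGCCGYYGYYGYYGCCGYYG  (8 'G')
Step 4: CYGYYGCCGYYGYYGYYGCCGYYGCCGYYGCCGYYGYYGYYGCCGYYG  (16 'G')
Step 5: YCGYYGCCGYYGYYGYYGCCGYYGCCGYYGCCGYYGYYGYYGCCGYYGYYGYYGCCGYYGYYGYYGCCGYYGCCGYYGCCGYYGYYGYYGCCGYYG  (32 'G')
Step 6: CYGYYGCCGYYGYYGYYGCCGYYGCCGYYGCCGYYGYYGYYGCCGYYGYYGYYGCCGYYGYYGYYGCCGYYGCCGYYGCCGYYGYYGYYGCCGYYGCCGYYGCCGYYGYYGYYGCCGYYGCCGYYGCCGYYGYYGYYGCCGYYGYYGYYGCCGYYGYYGYYGCCGYYGCCGYYGCCGYYGYYGYYGCCGYYG  (64 'G')
Step 7: YCGYYGCCGYYGYYGYYGCCGYYGCCGYYGCCGYYGYYGYYGCCGYYGYYGYYGCCGYYGYYGYYGCCGYYGCCGYYGCCGYYGYYGYYGCCGYYGCCGYYGCCGYYGYYGYYGCCGYYGCCGYYGCCGYYGYYGYYGCCGYYGYYGYYGCCGYYGYYGYYGCCGYYGCCGYYGCCGYYGYYGYYGCCGYYGYYGYYGCCGYYGYYGYYGCCGYYGCCGYYGCCGYYGYYGYYGCCGYYGYYGYYGCCGYYGYYGYYGCCGYYGCCGYYGCCGYYGYYGYYGCCGYYGCCGYYGCCGYYGYYGYYGCCGYYGCCGYYGCCGYYGYYGYYGCCGYYGYYGYYGCCGYYGYYGYYGCCGYYGCCGYYGCCGYYGYYGYYGCCGYYG  (128 'G')


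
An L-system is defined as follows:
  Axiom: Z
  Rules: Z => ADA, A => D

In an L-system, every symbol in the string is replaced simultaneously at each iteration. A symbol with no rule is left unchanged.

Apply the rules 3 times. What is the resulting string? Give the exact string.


Answer: DDD

Derivation:
Step 0: Z
Step 1: ADA
Step 2: DDD
Step 3: DDD


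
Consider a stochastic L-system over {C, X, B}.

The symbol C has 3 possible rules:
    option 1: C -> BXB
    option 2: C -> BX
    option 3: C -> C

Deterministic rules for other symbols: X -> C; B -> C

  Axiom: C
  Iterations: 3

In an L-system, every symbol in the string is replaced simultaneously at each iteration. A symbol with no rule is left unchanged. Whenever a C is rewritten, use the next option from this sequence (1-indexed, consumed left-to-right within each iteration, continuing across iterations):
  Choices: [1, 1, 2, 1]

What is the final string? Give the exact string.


Step 0: C
Step 1: BXB  (used choices [1])
Step 2: CCC  (used choices [])
Step 3: BXBBXBXB  (used choices [1, 2, 1])

Answer: BXBBXBXB


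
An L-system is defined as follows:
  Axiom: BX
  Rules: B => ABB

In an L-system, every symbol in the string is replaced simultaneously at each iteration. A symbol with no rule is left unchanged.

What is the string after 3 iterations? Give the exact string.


Step 0: BX
Step 1: ABBX
Step 2: AABBABBX
Step 3: AAABBABBAABBABBX

Answer: AAABBABBAABBABBX


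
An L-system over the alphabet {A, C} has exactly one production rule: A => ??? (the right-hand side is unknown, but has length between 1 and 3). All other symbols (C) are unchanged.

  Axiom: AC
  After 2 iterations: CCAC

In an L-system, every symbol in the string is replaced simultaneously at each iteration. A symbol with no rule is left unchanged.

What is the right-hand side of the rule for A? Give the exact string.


Trying A => CA:
  Step 0: AC
  Step 1: CAC
  Step 2: CCAC
Matches the given result.

Answer: CA


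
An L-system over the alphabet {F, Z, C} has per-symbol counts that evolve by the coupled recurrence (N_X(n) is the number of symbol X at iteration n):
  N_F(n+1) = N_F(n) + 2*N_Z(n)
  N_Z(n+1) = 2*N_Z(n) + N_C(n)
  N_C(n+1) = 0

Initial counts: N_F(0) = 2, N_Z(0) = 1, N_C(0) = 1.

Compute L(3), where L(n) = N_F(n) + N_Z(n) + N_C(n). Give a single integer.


Step 0: N_F=2, N_Z=1, N_C=1, L=4
Step 1: N_F=4, N_Z=3, N_C=0, L=7
Step 2: N_F=10, N_Z=6, N_C=0, L=16
Step 3: N_F=22, N_Z=12, N_C=0, L=34

Answer: 34


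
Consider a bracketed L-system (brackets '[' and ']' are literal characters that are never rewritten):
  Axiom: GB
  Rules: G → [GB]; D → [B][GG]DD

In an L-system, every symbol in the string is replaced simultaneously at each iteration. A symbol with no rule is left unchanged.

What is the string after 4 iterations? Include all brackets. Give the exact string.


Answer: [[[[GB]B]B]B]B

Derivation:
Step 0: GB
Step 1: [GB]B
Step 2: [[GB]B]B
Step 3: [[[GB]B]B]B
Step 4: [[[[GB]B]B]B]B


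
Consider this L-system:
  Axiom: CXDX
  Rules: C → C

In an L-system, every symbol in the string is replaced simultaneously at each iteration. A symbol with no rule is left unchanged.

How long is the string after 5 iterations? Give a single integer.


Step 0: length = 4
Step 1: length = 4
Step 2: length = 4
Step 3: length = 4
Step 4: length = 4
Step 5: length = 4

Answer: 4


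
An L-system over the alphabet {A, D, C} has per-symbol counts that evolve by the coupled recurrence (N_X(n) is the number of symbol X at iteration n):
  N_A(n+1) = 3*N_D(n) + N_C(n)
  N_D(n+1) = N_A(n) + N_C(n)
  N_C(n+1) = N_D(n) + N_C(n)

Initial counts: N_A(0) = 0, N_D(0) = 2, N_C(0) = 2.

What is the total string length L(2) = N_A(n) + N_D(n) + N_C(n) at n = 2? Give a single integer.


Step 0: N_A=0, N_D=2, N_C=2, L=4
Step 1: N_A=8, N_D=2, N_C=4, L=14
Step 2: N_A=10, N_D=12, N_C=6, L=28

Answer: 28


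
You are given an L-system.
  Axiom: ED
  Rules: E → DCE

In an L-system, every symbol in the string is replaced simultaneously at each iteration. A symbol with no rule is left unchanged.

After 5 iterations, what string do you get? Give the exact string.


Answer: DCDCDCDCDCED

Derivation:
Step 0: ED
Step 1: DCED
Step 2: DCDCED
Step 3: DCDCDCED
Step 4: DCDCDCDCED
Step 5: DCDCDCDCDCED


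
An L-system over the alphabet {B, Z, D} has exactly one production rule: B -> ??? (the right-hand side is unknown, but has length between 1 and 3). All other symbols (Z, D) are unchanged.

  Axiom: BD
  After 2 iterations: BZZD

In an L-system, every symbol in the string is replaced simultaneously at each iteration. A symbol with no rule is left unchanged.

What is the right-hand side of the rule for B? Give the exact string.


Answer: BZ

Derivation:
Trying B -> BZ:
  Step 0: BD
  Step 1: BZD
  Step 2: BZZD
Matches the given result.


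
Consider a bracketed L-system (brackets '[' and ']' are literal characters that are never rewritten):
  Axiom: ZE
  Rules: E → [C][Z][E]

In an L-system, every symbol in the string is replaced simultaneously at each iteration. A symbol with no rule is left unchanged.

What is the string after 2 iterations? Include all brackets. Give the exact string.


Step 0: ZE
Step 1: Z[C][Z][E]
Step 2: Z[C][Z][[C][Z][E]]

Answer: Z[C][Z][[C][Z][E]]


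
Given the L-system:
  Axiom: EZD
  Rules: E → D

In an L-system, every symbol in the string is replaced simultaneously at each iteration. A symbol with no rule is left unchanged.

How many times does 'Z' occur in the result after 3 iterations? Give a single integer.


Answer: 1

Derivation:
Step 0: EZD  (1 'Z')
Step 1: DZD  (1 'Z')
Step 2: DZD  (1 'Z')
Step 3: DZD  (1 'Z')


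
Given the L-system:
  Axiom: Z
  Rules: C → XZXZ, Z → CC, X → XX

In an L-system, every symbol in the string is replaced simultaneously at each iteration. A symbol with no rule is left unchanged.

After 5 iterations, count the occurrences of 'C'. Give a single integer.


Step 0: Z  (0 'C')
Step 1: CC  (2 'C')
Step 2: XZXZXZXZ  (0 'C')
Step 3: XXCCXXCCXXCCXXCC  (8 'C')
Step 4: XXXXXZXZXZXZXXXXXZXZXZXZXXXXXZXZXZXZXXXXXZXZXZXZ  (0 'C')
Step 5: XXXXXXXXXXCCXXCCXXCCXXCCXXXXXXXXXXCCXXCCXXCCXXCCXXXXXXXXXXCCXXCCXXCCXXCCXXXXXXXXXXCCXXCCXXCCXXCC  (32 'C')

Answer: 32


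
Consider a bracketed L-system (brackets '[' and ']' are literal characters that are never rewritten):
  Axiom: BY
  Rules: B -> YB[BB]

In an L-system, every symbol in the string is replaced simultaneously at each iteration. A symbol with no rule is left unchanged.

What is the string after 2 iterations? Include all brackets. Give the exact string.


Answer: YYB[BB][YB[BB]YB[BB]]Y

Derivation:
Step 0: BY
Step 1: YB[BB]Y
Step 2: YYB[BB][YB[BB]YB[BB]]Y


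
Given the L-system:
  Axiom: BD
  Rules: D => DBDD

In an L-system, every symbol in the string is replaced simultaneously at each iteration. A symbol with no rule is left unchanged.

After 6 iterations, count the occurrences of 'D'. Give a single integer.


Answer: 729

Derivation:
Step 0: length=2, 'D' count=1
Step 1: length=5, 'D' count=3
Step 2: length=14, 'D' count=9
Step 3: length=41, 'D' count=27
Step 4: length=122, 'D' count=81
Step 5: length=365, 'D' count=243
Step 6: length=1094, 'D' count=729
Final string: BDBDDBDBDDDBDDBDBDDBDBDDDBDDDBDDBDBDDDBDDBDBDDBDBDDDBDDBDBDDBDBDDDBDDDBDDBDBDDDBDDDBDDBDBDDDBDDBDBDDBDBDDDBDDDBDDBDBDDDBDDBDBDDBDBDDDBDDBDBDDBDBDDDBDDDBDDBDBDDDBDDBDBDDBDBDDDBDDBDBDDBDBDDDBDDDBDDBDBDDDBDDDBDDBDBDDDBDDBDBDDBDBDDDBDDDBDDBDBDDDBDDDBDDBDBDDDBDDBDBDDBDBDDDBDDDBDDBDBDDDBDDBDBDDBDBDDDBDDBDBDDBDBDDDBDDDBDDBDBDDDBDDDBDDBDBDDDBDDBDBDDBDBDDDBDDDBDDBDBDDDBDDBDBDDBDBDDDBDDBDBDDBDBDDDBDDDBDDBDBDDDBDDBDBDDBDBDDDBDDBDBDDBDBDDDBDDDBDDBDBDDDBDDDBDDBDBDDDBDDBDBDDBDBDDDBDDDBDDBDBDDDBDDBDBDDBDBDDDBDDBDBDDBDBDDDBDDDBDDBDBDDDBDDBDBDDBDBDDDBDDBDBDDBDBDDDBDDDBDDBDBDDDBDDDBDDBDBDDDBDDBDBDDBDBDDDBDDDBDDBDBDDDBDDDBDDBDBDDDBDDBDBDDBDBDDDBDDDBDDBDBDDDBDDBDBDDBDBDDDBDDBDBDDBDBDDDBDDDBDDBDBDDDBDDDBDDBDBDDDBDDBDBDDBDBDDDBDDDBDDBDBDDDBDDDBDDBDBDDDBDDBDBDDBDBDDDBDDDBDDBDBDDDBDDBDBDDBDBDDDBDDBDBDDBDBDDDBDDDBDDBDBDDDBDDDBDDBDBDDDBDDBDBDDBDBDDDBDDDBDDBDBDDDBDDBDBDDBDBDDDBDDBDBDDBDBDDDBDDDBDDBDBDDDBDDBDBDDBDBDDDBDDBDBDDBDBDDDBDDDBDDBDBDDDBDDDBDDBDBDDDBDDBDBDDBDBDDDBDDDBDDBDBDDDBDDDBDDBDBDDDBDDBDBDDBDBDDDBDDDBDDBDBDDDBDDBDBDDBDBDDDBDDBDBDDBDBDDDBDDDBDDBDBDDDBDDDBDDBDBDDDBDDBDBDDBDBDDDBDDDBDDBDBDDDBDD


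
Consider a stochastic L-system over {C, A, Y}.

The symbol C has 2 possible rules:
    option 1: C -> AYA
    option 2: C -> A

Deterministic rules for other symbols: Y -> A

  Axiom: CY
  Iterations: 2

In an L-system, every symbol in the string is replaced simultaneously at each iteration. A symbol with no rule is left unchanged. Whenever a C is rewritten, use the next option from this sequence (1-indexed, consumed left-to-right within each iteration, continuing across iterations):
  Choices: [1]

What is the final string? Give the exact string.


Step 0: CY
Step 1: AYAA  (used choices [1])
Step 2: AAAA  (used choices [])

Answer: AAAA


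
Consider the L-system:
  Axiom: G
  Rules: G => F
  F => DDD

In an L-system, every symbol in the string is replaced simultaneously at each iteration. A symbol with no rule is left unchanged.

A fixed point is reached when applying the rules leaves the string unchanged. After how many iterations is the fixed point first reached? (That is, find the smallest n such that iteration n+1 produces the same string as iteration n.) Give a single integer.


Answer: 2

Derivation:
Step 0: G
Step 1: F
Step 2: DDD
Step 3: DDD  (unchanged — fixed point at step 2)


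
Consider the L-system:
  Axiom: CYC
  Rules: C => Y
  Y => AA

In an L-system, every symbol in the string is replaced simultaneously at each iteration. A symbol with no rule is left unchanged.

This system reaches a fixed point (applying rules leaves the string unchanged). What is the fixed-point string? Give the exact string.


Step 0: CYC
Step 1: YAAY
Step 2: AAAAAA
Step 3: AAAAAA  (unchanged — fixed point at step 2)

Answer: AAAAAA


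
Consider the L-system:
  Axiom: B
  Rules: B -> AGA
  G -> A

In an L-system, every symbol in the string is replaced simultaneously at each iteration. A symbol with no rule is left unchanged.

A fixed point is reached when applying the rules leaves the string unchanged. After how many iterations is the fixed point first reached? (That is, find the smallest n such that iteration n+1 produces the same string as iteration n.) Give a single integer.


Step 0: B
Step 1: AGA
Step 2: AAA
Step 3: AAA  (unchanged — fixed point at step 2)

Answer: 2


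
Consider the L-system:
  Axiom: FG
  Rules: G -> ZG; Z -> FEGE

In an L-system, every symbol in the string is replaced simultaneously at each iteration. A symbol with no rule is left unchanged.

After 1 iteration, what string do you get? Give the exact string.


Answer: FZG

Derivation:
Step 0: FG
Step 1: FZG


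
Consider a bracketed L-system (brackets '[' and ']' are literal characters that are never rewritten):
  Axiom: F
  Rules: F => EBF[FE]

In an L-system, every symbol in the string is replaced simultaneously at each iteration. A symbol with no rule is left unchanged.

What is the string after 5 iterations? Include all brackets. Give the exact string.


Step 0: F
Step 1: EBF[FE]
Step 2: EBEBF[FE][EBF[FE]E]
Step 3: EBEBEBF[FE][EBF[FE]E][EBEBF[FE][EBF[FE]E]E]
Step 4: EBEBEBEBF[FE][EBF[FE]E][EBEBF[FE][EBF[FE]E]E][EBEBEBF[FE][EBF[FE]E][EBEBF[FE][EBF[FE]E]E]E]
Step 5: EBEBEBEBEBF[FE][EBF[FE]E][EBEBF[FE][EBF[FE]E]E][EBEBEBF[FE][EBF[FE]E][EBEBF[FE][EBF[FE]E]E]E][EBEBEBEBF[FE][EBF[FE]E][EBEBF[FE][EBF[FE]E]E][EBEBEBF[FE][EBF[FE]E][EBEBF[FE][EBF[FE]E]E]E]E]

Answer: EBEBEBEBEBF[FE][EBF[FE]E][EBEBF[FE][EBF[FE]E]E][EBEBEBF[FE][EBF[FE]E][EBEBF[FE][EBF[FE]E]E]E][EBEBEBEBF[FE][EBF[FE]E][EBEBF[FE][EBF[FE]E]E][EBEBEBF[FE][EBF[FE]E][EBEBF[FE][EBF[FE]E]E]E]E]


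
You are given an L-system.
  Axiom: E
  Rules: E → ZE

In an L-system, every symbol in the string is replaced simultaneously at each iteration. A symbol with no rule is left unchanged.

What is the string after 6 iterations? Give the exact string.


Step 0: E
Step 1: ZE
Step 2: ZZE
Step 3: ZZZE
Step 4: ZZZZE
Step 5: ZZZZZE
Step 6: ZZZZZZE

Answer: ZZZZZZE


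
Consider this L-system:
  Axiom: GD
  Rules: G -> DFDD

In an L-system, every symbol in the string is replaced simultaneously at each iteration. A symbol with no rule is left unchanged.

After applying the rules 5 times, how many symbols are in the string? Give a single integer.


Answer: 5

Derivation:
Step 0: length = 2
Step 1: length = 5
Step 2: length = 5
Step 3: length = 5
Step 4: length = 5
Step 5: length = 5


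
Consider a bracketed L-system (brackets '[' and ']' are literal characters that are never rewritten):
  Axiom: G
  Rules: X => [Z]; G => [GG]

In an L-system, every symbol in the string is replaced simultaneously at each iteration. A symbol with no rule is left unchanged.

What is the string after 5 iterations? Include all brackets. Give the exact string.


Answer: [[[[[GG][GG]][[GG][GG]]][[[GG][GG]][[GG][GG]]]][[[[GG][GG]][[GG][GG]]][[[GG][GG]][[GG][GG]]]]]

Derivation:
Step 0: G
Step 1: [GG]
Step 2: [[GG][GG]]
Step 3: [[[GG][GG]][[GG][GG]]]
Step 4: [[[[GG][GG]][[GG][GG]]][[[GG][GG]][[GG][GG]]]]
Step 5: [[[[[GG][GG]][[GG][GG]]][[[GG][GG]][[GG][GG]]]][[[[GG][GG]][[GG][GG]]][[[GG][GG]][[GG][GG]]]]]


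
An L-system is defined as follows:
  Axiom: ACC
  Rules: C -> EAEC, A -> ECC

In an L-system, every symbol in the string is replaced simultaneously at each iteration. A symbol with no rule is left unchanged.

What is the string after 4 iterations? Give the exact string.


Answer: EEEEAECEAECEEECCEEAECEEEAECEAECEEECCEEAECEEEECCEEAECEECCEEAECEEEEAECEAECEEECCEEAECEEEECCEEAECEECCEEAECEEEEAECEAECEEECCEEAEC

Derivation:
Step 0: ACC
Step 1: ECCEAECEAEC
Step 2: EEAECEAECEECCEEAECEECCEEAEC
Step 3: EEECCEEAECEECCEEAECEEEAECEAECEEECCEEAECEEEAECEAECEEECCEEAEC
Step 4: EEEEAECEAECEEECCEEAECEEEAECEAECEEECCEEAECEEEECCEEAECEECCEEAECEEEEAECEAECEEECCEEAECEEEECCEEAECEECCEEAECEEEEAECEAECEEECCEEAEC


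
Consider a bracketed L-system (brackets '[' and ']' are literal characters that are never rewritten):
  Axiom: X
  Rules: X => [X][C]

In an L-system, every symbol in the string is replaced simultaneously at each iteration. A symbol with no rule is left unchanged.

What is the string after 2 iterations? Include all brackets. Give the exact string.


Step 0: X
Step 1: [X][C]
Step 2: [[X][C]][C]

Answer: [[X][C]][C]


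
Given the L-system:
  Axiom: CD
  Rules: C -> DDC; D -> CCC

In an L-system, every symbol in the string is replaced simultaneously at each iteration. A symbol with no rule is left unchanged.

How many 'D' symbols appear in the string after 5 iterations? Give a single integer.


Step 0: CD  (1 'D')
Step 1: DDCCCC  (2 'D')
Step 2: CCCCCCDDCDDCDDCDDC  (8 'D')
Step 3: DDCDDCDDCDDCDDCDDCCCCCCCDDCCCCCCCDDCCCCCCCDDCCCCCCCDDC  (20 'D')
Step 4: CCCCCCDDCCCCCCCDDCCCCCCCDDCCCCCCCDDCCCCCCCDDCCCCCCCDDCDDCDDCDDCDDCDDCDDCCCCCCCDDCDDCDDCDDCDDCDDCDDCCCCCCCDDCDDCDDCDDCDDCDDCDDCCCCCCCDDCDDCDDCDDCDDCDDCDDCCCCCCCDDC  (68 'D')
Step 5: DDCDDCDDCDDCDDCDDCCCCCCCDDCDDCDDCDDCDDCDDCDDCCCCCCCDDCDDCDDCDDCDDCDDCDDCCCCCCCDDCDDCDDCDDCDDCDDCDDCCCCCCCDDCDDCDDCDDCDDCDDCDDCCCCCCCDDCDDCDDCDDCDDCDDCDDCCCCCCCDDCCCCCCCDDCCCCCCCDDCCCCCCCDDCCCCCCCDDCCCCCCCDDCCCCCCCDDCDDCDDCDDCDDCDDCDDCCCCCCCDDCCCCCCCDDCCCCCCCDDCCCCCCCDDCCCCCCCDDCCCCCCCDDCCCCCCCDDCDDCDDCDDCDDCDDCDDCCCCCCCDDCCCCCCCDDCCCCCCCDDCCCCCCCDDCCCCCCCDDCCCCCCCDDCCCCCCCDDCDDCDDCDDCDDCDDCDDCCCCCCCDDCCCCCCCDDCCCCCCCDDCCCCCCCDDCCCCCCCDDCCCCCCCDDCCCCCCCDDCDDCDDCDDCDDCDDCDDCCCCCCCDDC  (188 'D')

Answer: 188


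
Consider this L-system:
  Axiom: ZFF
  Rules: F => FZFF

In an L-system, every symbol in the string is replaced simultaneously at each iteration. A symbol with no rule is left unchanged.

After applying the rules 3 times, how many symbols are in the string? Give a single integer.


Step 0: length = 3
Step 1: length = 9
Step 2: length = 27
Step 3: length = 81

Answer: 81


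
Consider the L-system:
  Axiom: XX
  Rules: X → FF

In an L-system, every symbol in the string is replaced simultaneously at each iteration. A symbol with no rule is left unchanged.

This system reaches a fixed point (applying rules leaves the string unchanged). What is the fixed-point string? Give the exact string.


Answer: FFFF

Derivation:
Step 0: XX
Step 1: FFFF
Step 2: FFFF  (unchanged — fixed point at step 1)


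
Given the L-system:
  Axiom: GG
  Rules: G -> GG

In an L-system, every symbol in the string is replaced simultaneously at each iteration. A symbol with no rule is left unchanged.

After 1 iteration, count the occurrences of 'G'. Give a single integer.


Answer: 4

Derivation:
Step 0: GG  (2 'G')
Step 1: GGGG  (4 'G')


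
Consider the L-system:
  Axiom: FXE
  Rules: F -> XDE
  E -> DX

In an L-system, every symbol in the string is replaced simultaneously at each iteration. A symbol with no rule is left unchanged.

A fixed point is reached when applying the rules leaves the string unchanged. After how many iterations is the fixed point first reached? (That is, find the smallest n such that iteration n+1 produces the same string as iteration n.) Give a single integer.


Answer: 2

Derivation:
Step 0: FXE
Step 1: XDEXDX
Step 2: XDDXXDX
Step 3: XDDXXDX  (unchanged — fixed point at step 2)


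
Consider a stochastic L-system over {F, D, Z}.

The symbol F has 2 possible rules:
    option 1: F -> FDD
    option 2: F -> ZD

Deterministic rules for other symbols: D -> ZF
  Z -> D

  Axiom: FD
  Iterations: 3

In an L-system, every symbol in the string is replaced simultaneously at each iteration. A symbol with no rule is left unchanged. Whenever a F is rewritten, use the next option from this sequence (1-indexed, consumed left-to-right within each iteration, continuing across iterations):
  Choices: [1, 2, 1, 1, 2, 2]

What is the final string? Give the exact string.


Step 0: FD
Step 1: FDDZF  (used choices [1])
Step 2: ZDZFZFDFDD  (used choices [2, 1])
Step 3: DZFDFDDDZDZFZDZFZF  (used choices [1, 2, 2])

Answer: DZFDFDDDZDZFZDZFZF


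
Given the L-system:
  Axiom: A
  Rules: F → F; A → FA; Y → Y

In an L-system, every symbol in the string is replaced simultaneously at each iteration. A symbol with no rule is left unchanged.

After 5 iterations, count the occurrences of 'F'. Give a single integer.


Answer: 5

Derivation:
Step 0: A  (0 'F')
Step 1: FA  (1 'F')
Step 2: FFA  (2 'F')
Step 3: FFFA  (3 'F')
Step 4: FFFFA  (4 'F')
Step 5: FFFFFA  (5 'F')


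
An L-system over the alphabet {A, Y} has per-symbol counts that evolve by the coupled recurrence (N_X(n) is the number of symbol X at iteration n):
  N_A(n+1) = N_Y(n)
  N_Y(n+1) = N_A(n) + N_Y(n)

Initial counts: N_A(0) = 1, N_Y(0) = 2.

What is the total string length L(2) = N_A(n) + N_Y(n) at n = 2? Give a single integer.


Answer: 8

Derivation:
Step 0: N_A=1, N_Y=2, L=3
Step 1: N_A=2, N_Y=3, L=5
Step 2: N_A=3, N_Y=5, L=8


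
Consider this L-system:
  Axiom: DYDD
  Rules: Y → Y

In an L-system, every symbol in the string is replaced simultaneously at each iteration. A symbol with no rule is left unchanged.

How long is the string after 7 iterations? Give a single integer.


Answer: 4

Derivation:
Step 0: length = 4
Step 1: length = 4
Step 2: length = 4
Step 3: length = 4
Step 4: length = 4
Step 5: length = 4
Step 6: length = 4
Step 7: length = 4


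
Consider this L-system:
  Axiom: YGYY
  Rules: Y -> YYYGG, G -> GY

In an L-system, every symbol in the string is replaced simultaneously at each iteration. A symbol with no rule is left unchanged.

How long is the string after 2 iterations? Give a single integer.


Step 0: length = 4
Step 1: length = 17
Step 2: length = 64

Answer: 64


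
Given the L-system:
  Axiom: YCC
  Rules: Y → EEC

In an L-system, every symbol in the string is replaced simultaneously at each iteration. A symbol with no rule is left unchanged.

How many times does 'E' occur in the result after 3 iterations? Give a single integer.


Answer: 2

Derivation:
Step 0: YCC  (0 'E')
Step 1: EECCC  (2 'E')
Step 2: EECCC  (2 'E')
Step 3: EECCC  (2 'E')


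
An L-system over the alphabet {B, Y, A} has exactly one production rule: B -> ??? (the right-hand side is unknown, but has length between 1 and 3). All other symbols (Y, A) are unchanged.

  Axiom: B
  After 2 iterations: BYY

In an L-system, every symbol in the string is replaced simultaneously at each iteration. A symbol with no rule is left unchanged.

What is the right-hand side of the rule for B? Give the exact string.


Trying B -> BY:
  Step 0: B
  Step 1: BY
  Step 2: BYY
Matches the given result.

Answer: BY


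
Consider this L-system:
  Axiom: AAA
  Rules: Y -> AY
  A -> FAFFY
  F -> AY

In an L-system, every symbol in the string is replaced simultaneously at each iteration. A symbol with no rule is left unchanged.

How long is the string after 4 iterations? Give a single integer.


Step 0: length = 3
Step 1: length = 15
Step 2: length = 39
Step 3: length = 123
Step 4: length = 363

Answer: 363


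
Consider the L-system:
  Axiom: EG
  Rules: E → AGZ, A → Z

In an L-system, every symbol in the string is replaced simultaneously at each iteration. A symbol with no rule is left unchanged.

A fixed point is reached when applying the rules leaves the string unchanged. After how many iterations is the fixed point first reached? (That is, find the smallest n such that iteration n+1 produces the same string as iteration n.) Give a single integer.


Answer: 2

Derivation:
Step 0: EG
Step 1: AGZG
Step 2: ZGZG
Step 3: ZGZG  (unchanged — fixed point at step 2)


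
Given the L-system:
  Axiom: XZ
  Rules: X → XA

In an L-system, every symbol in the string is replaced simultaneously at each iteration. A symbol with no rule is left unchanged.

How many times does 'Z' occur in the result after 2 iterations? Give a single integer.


Step 0: XZ  (1 'Z')
Step 1: XAZ  (1 'Z')
Step 2: XAAZ  (1 'Z')

Answer: 1


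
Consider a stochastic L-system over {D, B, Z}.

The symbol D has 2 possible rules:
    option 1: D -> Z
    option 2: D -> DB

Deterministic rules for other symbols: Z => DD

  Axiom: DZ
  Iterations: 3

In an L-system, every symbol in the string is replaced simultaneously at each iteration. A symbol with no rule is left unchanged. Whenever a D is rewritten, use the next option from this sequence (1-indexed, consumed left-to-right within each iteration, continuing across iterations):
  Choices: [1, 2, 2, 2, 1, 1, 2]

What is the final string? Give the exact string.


Step 0: DZ
Step 1: ZDD  (used choices [1])
Step 2: DDDBDB  (used choices [2, 2])
Step 3: DBZZBDBB  (used choices [2, 1, 1, 2])

Answer: DBZZBDBB


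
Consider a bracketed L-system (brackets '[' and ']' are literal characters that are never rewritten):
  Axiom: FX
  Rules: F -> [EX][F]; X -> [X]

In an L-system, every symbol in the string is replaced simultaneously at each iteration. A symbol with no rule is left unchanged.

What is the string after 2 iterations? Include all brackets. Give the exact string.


Answer: [E[X]][[EX][F]][[X]]

Derivation:
Step 0: FX
Step 1: [EX][F][X]
Step 2: [E[X]][[EX][F]][[X]]


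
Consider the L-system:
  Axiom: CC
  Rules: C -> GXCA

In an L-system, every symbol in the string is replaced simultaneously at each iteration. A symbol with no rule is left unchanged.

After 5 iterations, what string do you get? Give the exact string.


Answer: GXGXGXGXGXCAAAAAGXGXGXGXGXCAAAAA

Derivation:
Step 0: CC
Step 1: GXCAGXCA
Step 2: GXGXCAAGXGXCAA
Step 3: GXGXGXCAAAGXGXGXCAAA
Step 4: GXGXGXGXCAAAAGXGXGXGXCAAAA
Step 5: GXGXGXGXGXCAAAAAGXGXGXGXGXCAAAAA


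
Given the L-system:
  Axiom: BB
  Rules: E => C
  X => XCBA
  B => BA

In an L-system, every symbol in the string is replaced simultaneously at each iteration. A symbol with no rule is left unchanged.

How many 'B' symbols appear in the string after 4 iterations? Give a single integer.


Answer: 2

Derivation:
Step 0: BB  (2 'B')
Step 1: BABA  (2 'B')
Step 2: BAABAA  (2 'B')
Step 3: BAAABAAA  (2 'B')
Step 4: BAAAABAAAA  (2 'B')


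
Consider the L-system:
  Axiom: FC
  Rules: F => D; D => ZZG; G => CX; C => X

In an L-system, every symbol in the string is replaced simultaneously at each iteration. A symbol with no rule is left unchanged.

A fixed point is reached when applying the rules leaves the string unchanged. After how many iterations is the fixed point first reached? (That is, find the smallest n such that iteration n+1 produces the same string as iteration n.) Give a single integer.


Step 0: FC
Step 1: DX
Step 2: ZZGX
Step 3: ZZCXX
Step 4: ZZXXX
Step 5: ZZXXX  (unchanged — fixed point at step 4)

Answer: 4


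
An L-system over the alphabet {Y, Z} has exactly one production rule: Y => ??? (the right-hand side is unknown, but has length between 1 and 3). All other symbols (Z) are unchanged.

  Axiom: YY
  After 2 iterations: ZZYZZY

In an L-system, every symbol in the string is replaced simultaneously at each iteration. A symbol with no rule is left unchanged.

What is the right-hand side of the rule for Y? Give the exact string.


Answer: ZY

Derivation:
Trying Y => ZY:
  Step 0: YY
  Step 1: ZYZY
  Step 2: ZZYZZY
Matches the given result.


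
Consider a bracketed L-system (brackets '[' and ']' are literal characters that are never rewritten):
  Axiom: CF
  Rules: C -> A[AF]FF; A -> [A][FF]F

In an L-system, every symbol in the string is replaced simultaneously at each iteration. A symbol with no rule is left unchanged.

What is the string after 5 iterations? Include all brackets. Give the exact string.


Step 0: CF
Step 1: A[AF]FFF
Step 2: [A][FF]F[[A][FF]FF]FFF
Step 3: [[A][FF]F][FF]F[[[A][FF]F][FF]FF]FFF
Step 4: [[[A][FF]F][FF]F][FF]F[[[[A][FF]F][FF]F][FF]FF]FFF
Step 5: [[[[A][FF]F][FF]F][FF]F][FF]F[[[[[A][FF]F][FF]F][FF]F][FF]FF]FFF

Answer: [[[[A][FF]F][FF]F][FF]F][FF]F[[[[[A][FF]F][FF]F][FF]F][FF]FF]FFF


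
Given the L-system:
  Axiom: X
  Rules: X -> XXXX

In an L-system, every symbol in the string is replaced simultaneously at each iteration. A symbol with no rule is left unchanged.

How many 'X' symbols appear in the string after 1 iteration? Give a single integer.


Step 0: X  (1 'X')
Step 1: XXXX  (4 'X')

Answer: 4


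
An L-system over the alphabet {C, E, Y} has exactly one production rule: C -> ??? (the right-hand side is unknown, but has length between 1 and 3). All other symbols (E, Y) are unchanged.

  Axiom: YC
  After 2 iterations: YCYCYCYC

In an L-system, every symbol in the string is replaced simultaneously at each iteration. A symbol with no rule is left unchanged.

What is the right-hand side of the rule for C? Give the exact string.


Answer: CYC

Derivation:
Trying C -> CYC:
  Step 0: YC
  Step 1: YCYC
  Step 2: YCYCYCYC
Matches the given result.


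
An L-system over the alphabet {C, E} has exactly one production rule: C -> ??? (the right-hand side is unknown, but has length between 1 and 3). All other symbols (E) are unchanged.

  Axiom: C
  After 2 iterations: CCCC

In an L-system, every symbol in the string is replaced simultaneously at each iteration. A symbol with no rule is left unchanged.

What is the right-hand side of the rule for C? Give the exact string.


Answer: CC

Derivation:
Trying C -> CC:
  Step 0: C
  Step 1: CC
  Step 2: CCCC
Matches the given result.


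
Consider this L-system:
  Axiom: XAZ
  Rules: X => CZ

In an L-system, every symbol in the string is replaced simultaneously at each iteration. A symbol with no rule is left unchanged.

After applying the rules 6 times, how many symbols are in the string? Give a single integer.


Answer: 4

Derivation:
Step 0: length = 3
Step 1: length = 4
Step 2: length = 4
Step 3: length = 4
Step 4: length = 4
Step 5: length = 4
Step 6: length = 4


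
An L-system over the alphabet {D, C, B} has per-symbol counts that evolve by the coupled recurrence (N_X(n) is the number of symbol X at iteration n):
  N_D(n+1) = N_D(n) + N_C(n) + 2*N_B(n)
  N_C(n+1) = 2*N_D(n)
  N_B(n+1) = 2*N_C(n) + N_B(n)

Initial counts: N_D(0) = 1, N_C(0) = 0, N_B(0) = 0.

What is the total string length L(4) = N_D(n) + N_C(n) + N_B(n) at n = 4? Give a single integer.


Answer: 81

Derivation:
Step 0: N_D=1, N_C=0, N_B=0, L=1
Step 1: N_D=1, N_C=2, N_B=0, L=3
Step 2: N_D=3, N_C=2, N_B=4, L=9
Step 3: N_D=13, N_C=6, N_B=8, L=27
Step 4: N_D=35, N_C=26, N_B=20, L=81


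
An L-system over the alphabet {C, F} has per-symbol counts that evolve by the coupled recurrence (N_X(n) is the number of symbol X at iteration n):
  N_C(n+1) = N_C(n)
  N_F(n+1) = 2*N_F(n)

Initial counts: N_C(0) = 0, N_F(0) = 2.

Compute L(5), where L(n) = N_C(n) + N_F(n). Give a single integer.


Answer: 64

Derivation:
Step 0: N_C=0, N_F=2, L=2
Step 1: N_C=0, N_F=4, L=4
Step 2: N_C=0, N_F=8, L=8
Step 3: N_C=0, N_F=16, L=16
Step 4: N_C=0, N_F=32, L=32
Step 5: N_C=0, N_F=64, L=64


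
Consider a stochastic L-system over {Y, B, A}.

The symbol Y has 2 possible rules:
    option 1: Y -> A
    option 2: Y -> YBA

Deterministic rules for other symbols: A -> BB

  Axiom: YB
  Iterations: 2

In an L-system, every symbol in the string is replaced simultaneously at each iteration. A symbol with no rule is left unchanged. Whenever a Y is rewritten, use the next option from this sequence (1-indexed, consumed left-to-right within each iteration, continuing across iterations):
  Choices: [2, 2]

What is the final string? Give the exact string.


Step 0: YB
Step 1: YBAB  (used choices [2])
Step 2: YBABBBB  (used choices [2])

Answer: YBABBBB


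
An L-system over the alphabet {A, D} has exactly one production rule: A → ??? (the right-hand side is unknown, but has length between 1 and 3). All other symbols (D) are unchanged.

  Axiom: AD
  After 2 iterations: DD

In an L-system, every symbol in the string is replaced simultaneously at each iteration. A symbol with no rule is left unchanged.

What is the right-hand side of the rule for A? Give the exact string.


Answer: D

Derivation:
Trying A → D:
  Step 0: AD
  Step 1: DD
  Step 2: DD
Matches the given result.


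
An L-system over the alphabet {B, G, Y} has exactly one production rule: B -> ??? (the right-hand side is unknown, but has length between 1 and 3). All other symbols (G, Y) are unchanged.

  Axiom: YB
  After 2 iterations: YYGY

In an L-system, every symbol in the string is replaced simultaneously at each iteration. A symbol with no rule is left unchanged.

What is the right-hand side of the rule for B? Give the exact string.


Answer: YGY

Derivation:
Trying B -> YGY:
  Step 0: YB
  Step 1: YYGY
  Step 2: YYGY
Matches the given result.


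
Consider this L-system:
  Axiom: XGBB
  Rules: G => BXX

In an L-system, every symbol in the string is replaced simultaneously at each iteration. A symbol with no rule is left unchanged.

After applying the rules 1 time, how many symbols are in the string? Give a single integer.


Step 0: length = 4
Step 1: length = 6

Answer: 6


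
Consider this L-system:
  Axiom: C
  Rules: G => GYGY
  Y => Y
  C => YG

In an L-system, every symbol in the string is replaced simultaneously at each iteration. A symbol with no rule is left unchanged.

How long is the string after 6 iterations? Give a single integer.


Answer: 95

Derivation:
Step 0: length = 1
Step 1: length = 2
Step 2: length = 5
Step 3: length = 11
Step 4: length = 23
Step 5: length = 47
Step 6: length = 95


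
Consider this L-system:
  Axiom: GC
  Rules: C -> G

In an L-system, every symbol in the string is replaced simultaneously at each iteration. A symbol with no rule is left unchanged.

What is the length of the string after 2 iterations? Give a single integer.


Answer: 2

Derivation:
Step 0: length = 2
Step 1: length = 2
Step 2: length = 2


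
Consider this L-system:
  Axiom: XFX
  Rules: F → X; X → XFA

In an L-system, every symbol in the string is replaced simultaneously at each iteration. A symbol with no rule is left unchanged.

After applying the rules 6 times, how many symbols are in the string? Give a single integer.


Step 0: length = 3
Step 1: length = 7
Step 2: length = 13
Step 3: length = 23
Step 4: length = 39
Step 5: length = 65
Step 6: length = 107

Answer: 107


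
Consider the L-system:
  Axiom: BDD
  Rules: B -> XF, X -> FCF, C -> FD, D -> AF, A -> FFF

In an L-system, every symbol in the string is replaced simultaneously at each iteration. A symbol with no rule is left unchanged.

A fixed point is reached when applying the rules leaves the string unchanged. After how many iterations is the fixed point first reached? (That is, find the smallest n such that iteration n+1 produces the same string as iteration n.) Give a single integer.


Step 0: BDD
Step 1: XFAFAF
Step 2: FCFFFFFFFFFF
Step 3: FFDFFFFFFFFFF
Step 4: FFAFFFFFFFFFFF
Step 5: FFFFFFFFFFFFFFFF
Step 6: FFFFFFFFFFFFFFFF  (unchanged — fixed point at step 5)

Answer: 5


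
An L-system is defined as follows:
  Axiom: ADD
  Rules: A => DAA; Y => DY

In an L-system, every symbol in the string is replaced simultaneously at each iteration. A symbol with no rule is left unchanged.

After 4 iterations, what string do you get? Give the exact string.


Answer: DDDDAADAADDAADAADDDAADAADDAADAADD

Derivation:
Step 0: ADD
Step 1: DAADD
Step 2: DDAADAADD
Step 3: DDDAADAADDAADAADD
Step 4: DDDDAADAADDAADAADDDAADAADDAADAADD


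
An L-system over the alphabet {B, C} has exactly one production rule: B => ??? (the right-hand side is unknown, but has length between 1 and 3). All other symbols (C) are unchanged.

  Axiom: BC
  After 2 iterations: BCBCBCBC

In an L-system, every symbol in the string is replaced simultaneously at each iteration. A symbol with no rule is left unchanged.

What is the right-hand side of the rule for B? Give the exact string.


Answer: BCB

Derivation:
Trying B => BCB:
  Step 0: BC
  Step 1: BCBC
  Step 2: BCBCBCBC
Matches the given result.


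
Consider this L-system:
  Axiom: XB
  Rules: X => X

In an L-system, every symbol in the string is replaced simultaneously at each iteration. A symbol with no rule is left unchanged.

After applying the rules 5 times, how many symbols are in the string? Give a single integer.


Step 0: length = 2
Step 1: length = 2
Step 2: length = 2
Step 3: length = 2
Step 4: length = 2
Step 5: length = 2

Answer: 2


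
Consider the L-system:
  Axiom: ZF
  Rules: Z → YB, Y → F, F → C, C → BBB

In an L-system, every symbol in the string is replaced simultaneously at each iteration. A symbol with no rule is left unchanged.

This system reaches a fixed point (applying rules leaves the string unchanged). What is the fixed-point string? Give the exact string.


Step 0: ZF
Step 1: YBC
Step 2: FBBBB
Step 3: CBBBB
Step 4: BBBBBBB
Step 5: BBBBBBB  (unchanged — fixed point at step 4)

Answer: BBBBBBB


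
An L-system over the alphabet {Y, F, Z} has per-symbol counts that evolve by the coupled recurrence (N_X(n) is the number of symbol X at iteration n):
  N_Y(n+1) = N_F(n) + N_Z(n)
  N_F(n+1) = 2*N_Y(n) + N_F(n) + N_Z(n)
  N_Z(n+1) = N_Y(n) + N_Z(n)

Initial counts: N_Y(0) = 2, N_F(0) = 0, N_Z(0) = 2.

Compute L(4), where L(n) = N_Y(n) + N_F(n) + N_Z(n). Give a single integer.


Step 0: N_Y=2, N_F=0, N_Z=2, L=4
Step 1: N_Y=2, N_F=6, N_Z=4, L=12
Step 2: N_Y=10, N_F=14, N_Z=6, L=30
Step 3: N_Y=20, N_F=40, N_Z=16, L=76
Step 4: N_Y=56, N_F=96, N_Z=36, L=188

Answer: 188


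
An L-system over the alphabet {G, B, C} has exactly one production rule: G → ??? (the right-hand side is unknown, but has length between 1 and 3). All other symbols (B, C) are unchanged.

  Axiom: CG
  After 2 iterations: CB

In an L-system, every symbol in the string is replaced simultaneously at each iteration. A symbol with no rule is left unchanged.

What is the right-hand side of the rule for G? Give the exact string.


Answer: B

Derivation:
Trying G → B:
  Step 0: CG
  Step 1: CB
  Step 2: CB
Matches the given result.
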